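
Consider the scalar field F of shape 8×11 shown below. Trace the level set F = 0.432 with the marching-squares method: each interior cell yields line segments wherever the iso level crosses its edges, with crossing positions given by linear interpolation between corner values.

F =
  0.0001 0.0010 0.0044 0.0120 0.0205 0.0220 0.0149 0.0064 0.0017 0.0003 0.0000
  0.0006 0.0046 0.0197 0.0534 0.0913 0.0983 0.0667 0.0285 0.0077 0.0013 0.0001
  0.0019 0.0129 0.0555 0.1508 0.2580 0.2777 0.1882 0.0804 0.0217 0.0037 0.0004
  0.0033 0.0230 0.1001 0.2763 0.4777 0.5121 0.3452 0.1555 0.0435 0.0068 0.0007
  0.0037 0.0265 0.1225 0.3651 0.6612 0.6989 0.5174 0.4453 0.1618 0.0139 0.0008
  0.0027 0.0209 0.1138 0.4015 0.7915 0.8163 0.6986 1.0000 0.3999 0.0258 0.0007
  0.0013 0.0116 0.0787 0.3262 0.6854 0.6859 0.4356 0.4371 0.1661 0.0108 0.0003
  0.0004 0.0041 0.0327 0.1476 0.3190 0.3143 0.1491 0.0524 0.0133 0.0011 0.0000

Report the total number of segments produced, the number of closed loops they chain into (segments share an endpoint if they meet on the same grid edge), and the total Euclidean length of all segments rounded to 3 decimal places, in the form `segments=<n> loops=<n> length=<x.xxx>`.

segments=16 loops=1 length=13.890

cell (2,3): code 0100 → (2.792,4.000)–(3.000,3.773)
cell (2,4): code 1100 → (2.658,5.000)–(2.792,4.000)
cell (2,5): code 1000 → (3.000,5.480)–(2.658,5.000)
cell (3,3): code 0110 → (3.000,3.773)–(4.000,3.226)
cell (3,5): code 1101 → (3.504,6.000)–(3.000,5.480)
cell (3,6): code 1100 → (3.954,7.000)–(3.504,6.000)
cell (3,7): code 1000 → (4.000,7.047)–(3.954,7.000)
cell (4,3): code 0110 → (4.000,3.226)–(5.000,3.078)
cell (4,7): code 1001 → (5.000,7.947)–(4.000,7.047)
cell (5,3): code 0110 → (5.000,3.078)–(6.000,3.295)
cell (5,7): code 1001 → (6.000,7.019)–(5.000,7.947)
cell (6,3): code 0010 → (6.000,3.295)–(6.692,4.000)
cell (6,4): code 0011 → (6.692,4.000)–(6.683,5.000)
cell (6,5): code 0011 → (6.683,5.000)–(6.013,6.000)
cell (6,6): code 0011 → (6.013,6.000)–(6.013,7.000)
cell (6,7): code 0001 → (6.013,7.000)–(6.000,7.019)
total: 16 segments, chained into 1 closed loop(s), length Σ = 13.890456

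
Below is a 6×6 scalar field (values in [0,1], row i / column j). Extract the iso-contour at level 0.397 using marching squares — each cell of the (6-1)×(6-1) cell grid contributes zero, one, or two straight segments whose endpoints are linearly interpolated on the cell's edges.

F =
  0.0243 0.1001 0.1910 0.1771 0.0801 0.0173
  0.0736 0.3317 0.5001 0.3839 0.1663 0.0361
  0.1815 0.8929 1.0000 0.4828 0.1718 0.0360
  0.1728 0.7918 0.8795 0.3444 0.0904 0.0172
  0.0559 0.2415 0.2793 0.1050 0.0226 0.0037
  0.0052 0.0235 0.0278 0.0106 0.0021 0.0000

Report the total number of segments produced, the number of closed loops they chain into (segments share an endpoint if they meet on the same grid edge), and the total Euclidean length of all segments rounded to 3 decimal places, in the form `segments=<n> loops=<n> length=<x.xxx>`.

cell (0,1): code 0100 → (0.666,2.000)–(1.000,1.388)
cell (0,2): code 1000 → (1.000,2.887)–(0.666,2.000)
cell (1,0): code 0100 → (1.116,1.000)–(2.000,0.303)
cell (1,1): code 1110 → (1.000,1.388)–(1.116,1.000)
cell (1,2): code 1101 → (1.132,3.000)–(1.000,2.887)
cell (1,3): code 1000 → (2.000,3.276)–(1.132,3.000)
cell (2,0): code 0110 → (2.000,0.303)–(3.000,0.362)
cell (2,2): code 1011 → (3.000,2.902)–(2.620,3.000)
cell (2,3): code 0001 → (2.620,3.000)–(2.000,3.276)
cell (3,0): code 0010 → (3.000,0.362)–(3.717,1.000)
cell (3,1): code 0011 → (3.717,1.000)–(3.804,2.000)
cell (3,2): code 0001 → (3.804,2.000)–(3.000,2.902)
total: 12 segments, chained into 1 closed loop(s), length Σ = 9.504295

segments=12 loops=1 length=9.504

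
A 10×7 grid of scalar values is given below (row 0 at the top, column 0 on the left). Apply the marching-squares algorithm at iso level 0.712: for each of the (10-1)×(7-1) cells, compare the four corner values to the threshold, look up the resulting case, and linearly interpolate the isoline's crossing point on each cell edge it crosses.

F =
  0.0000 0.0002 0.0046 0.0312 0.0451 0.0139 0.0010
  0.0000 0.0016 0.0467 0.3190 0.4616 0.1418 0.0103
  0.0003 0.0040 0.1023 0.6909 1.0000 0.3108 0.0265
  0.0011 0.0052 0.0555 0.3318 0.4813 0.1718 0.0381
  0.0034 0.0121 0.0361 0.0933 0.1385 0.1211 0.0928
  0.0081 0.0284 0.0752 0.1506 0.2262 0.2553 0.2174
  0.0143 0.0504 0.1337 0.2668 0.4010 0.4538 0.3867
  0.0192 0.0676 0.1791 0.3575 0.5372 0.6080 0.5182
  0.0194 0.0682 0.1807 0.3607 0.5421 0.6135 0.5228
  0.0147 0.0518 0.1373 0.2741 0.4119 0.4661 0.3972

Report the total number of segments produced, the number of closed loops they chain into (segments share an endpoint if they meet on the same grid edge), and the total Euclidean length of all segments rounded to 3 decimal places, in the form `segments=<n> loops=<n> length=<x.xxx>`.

cell (1,3): code 0100 → (1.465,4.000)–(2.000,3.068)
cell (1,4): code 1000 → (2.000,4.418)–(1.465,4.000)
cell (2,3): code 0010 → (2.000,3.068)–(2.555,4.000)
cell (2,4): code 0001 → (2.555,4.000)–(2.000,4.418)
total: 4 segments, chained into 1 closed loop(s), length Σ = 3.532704

segments=4 loops=1 length=3.533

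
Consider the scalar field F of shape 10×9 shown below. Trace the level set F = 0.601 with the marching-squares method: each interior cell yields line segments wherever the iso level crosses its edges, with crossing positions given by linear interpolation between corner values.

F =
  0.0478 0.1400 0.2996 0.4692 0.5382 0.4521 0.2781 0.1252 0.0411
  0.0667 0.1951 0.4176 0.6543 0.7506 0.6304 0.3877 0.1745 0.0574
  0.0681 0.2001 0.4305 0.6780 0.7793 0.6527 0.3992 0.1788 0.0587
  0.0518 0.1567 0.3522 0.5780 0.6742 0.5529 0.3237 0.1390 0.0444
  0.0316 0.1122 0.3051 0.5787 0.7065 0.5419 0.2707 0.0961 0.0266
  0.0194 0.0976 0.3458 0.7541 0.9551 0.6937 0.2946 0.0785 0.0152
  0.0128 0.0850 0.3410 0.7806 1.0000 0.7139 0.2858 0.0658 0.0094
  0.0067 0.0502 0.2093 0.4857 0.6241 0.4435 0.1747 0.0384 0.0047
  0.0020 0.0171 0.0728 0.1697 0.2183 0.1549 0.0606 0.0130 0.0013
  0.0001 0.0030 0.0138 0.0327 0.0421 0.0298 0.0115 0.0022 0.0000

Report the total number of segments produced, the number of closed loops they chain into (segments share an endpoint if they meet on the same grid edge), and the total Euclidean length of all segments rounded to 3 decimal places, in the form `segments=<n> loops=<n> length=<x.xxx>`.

cell (0,2): code 0100 → (0.712,3.000)–(1.000,2.775)
cell (0,3): code 1100 → (0.296,4.000)–(0.712,3.000)
cell (0,4): code 1100 → (0.835,5.000)–(0.296,4.000)
cell (0,5): code 1000 → (1.000,5.121)–(0.835,5.000)
cell (1,2): code 0110 → (1.000,2.775)–(2.000,2.689)
cell (1,5): code 1001 → (2.000,5.204)–(1.000,5.121)
cell (2,2): code 0010 → (2.000,2.689)–(2.770,3.000)
cell (2,3): code 0111 → (2.770,3.000)–(3.000,3.239)
cell (2,4): code 1011 → (3.000,4.603)–(2.518,5.000)
cell (2,5): code 0001 → (2.518,5.000)–(2.000,5.204)
cell (3,3): code 0110 → (3.000,3.239)–(4.000,3.174)
cell (3,4): code 1001 → (4.000,4.641)–(3.000,4.603)
cell (4,2): code 0100 → (4.127,3.000)–(5.000,2.625)
cell (4,3): code 1110 → (4.000,3.174)–(4.127,3.000)
cell (4,4): code 1101 → (4.389,5.000)–(4.000,4.641)
cell (4,5): code 1000 → (5.000,5.232)–(4.389,5.000)
cell (5,2): code 0110 → (5.000,2.625)–(6.000,2.591)
cell (5,5): code 1001 → (6.000,5.264)–(5.000,5.232)
cell (6,2): code 0010 → (6.000,2.591)–(6.609,3.000)
cell (6,3): code 0111 → (6.609,3.000)–(7.000,3.833)
cell (6,4): code 1011 → (7.000,4.128)–(6.418,5.000)
cell (6,5): code 0001 → (6.418,5.000)–(6.000,5.264)
cell (7,3): code 0010 → (7.000,3.833)–(7.057,4.000)
cell (7,4): code 0001 → (7.057,4.000)–(7.000,4.128)
total: 24 segments, chained into 1 closed loop(s), length Σ = 17.005053

segments=24 loops=1 length=17.005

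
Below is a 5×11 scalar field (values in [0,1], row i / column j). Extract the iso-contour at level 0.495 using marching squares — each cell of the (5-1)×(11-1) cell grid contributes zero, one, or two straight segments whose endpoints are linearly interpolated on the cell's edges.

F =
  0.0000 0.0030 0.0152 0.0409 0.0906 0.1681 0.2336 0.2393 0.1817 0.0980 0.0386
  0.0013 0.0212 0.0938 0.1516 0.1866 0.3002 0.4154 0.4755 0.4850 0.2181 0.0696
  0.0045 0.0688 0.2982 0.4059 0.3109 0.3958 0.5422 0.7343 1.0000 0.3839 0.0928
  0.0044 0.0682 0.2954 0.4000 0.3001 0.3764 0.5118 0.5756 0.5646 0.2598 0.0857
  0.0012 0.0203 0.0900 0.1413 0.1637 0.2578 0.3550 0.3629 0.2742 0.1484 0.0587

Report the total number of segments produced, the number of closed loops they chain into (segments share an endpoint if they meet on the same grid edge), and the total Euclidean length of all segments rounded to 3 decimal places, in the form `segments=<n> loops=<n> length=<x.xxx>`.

cell (1,5): code 0100 → (1.628,6.000)–(2.000,5.678)
cell (1,6): code 1100 → (1.075,7.000)–(1.628,6.000)
cell (1,7): code 1100 → (1.019,8.000)–(1.075,7.000)
cell (1,8): code 1000 → (2.000,8.820)–(1.019,8.000)
cell (2,5): code 0110 → (2.000,5.678)–(3.000,5.876)
cell (2,8): code 1001 → (3.000,8.228)–(2.000,8.820)
cell (3,5): code 0010 → (3.000,5.876)–(3.107,6.000)
cell (3,6): code 0011 → (3.107,6.000)–(3.379,7.000)
cell (3,7): code 0011 → (3.379,7.000)–(3.240,8.000)
cell (3,8): code 0001 → (3.240,8.000)–(3.000,8.228)
total: 10 segments, chained into 1 closed loop(s), length Σ = 8.636623

segments=10 loops=1 length=8.637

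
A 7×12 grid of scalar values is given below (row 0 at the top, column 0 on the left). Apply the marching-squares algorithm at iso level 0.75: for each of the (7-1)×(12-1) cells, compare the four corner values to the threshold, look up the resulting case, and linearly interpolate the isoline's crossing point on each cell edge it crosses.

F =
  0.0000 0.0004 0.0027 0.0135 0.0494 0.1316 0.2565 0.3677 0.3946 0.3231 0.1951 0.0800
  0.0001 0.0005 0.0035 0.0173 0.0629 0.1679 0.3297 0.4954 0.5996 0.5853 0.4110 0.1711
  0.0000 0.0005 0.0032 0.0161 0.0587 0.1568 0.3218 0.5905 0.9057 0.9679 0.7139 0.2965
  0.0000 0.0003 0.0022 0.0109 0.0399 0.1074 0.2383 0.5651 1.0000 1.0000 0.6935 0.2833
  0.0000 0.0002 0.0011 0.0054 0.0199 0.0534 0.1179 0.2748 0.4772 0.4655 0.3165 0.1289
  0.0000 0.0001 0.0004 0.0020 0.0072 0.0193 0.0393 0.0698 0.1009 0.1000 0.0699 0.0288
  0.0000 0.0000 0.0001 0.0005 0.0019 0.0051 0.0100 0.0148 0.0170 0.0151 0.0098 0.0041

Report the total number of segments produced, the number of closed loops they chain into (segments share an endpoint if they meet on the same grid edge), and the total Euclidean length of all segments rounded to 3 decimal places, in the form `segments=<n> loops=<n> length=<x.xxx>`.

segments=8 loops=1 length=7.433

cell (1,7): code 0100 → (1.491,8.000)–(2.000,7.506)
cell (1,8): code 1100 → (1.430,9.000)–(1.491,8.000)
cell (1,9): code 1000 → (2.000,9.858)–(1.430,9.000)
cell (2,7): code 0110 → (2.000,7.506)–(3.000,7.425)
cell (2,9): code 1001 → (3.000,9.816)–(2.000,9.858)
cell (3,7): code 0010 → (3.000,7.425)–(3.478,8.000)
cell (3,8): code 0011 → (3.478,8.000)–(3.468,9.000)
cell (3,9): code 0001 → (3.468,9.000)–(3.000,9.816)
total: 8 segments, chained into 1 closed loop(s), length Σ = 7.432806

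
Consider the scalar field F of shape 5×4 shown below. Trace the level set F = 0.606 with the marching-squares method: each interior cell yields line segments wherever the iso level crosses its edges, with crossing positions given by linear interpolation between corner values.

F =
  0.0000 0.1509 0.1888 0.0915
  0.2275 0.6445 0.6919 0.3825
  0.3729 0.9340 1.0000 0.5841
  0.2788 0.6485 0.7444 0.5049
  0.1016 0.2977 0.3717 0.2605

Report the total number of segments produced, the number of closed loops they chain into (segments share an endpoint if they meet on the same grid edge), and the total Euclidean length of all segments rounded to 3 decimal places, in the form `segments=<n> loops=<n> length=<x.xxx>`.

cell (0,0): code 0100 → (0.922,1.000)–(1.000,0.908)
cell (0,1): code 1100 → (0.829,2.000)–(0.922,1.000)
cell (0,2): code 1000 → (1.000,2.278)–(0.829,2.000)
cell (1,0): code 0110 → (1.000,0.908)–(2.000,0.415)
cell (1,2): code 1001 → (2.000,2.947)–(1.000,2.278)
cell (2,0): code 0110 → (2.000,0.415)–(3.000,0.885)
cell (2,2): code 1001 → (3.000,2.578)–(2.000,2.947)
cell (3,0): code 0010 → (3.000,0.885)–(3.121,1.000)
cell (3,1): code 0011 → (3.121,1.000)–(3.371,2.000)
cell (3,2): code 0001 → (3.371,2.000)–(3.000,2.578)
total: 10 segments, chained into 1 closed loop(s), length Σ = 7.824799

segments=10 loops=1 length=7.825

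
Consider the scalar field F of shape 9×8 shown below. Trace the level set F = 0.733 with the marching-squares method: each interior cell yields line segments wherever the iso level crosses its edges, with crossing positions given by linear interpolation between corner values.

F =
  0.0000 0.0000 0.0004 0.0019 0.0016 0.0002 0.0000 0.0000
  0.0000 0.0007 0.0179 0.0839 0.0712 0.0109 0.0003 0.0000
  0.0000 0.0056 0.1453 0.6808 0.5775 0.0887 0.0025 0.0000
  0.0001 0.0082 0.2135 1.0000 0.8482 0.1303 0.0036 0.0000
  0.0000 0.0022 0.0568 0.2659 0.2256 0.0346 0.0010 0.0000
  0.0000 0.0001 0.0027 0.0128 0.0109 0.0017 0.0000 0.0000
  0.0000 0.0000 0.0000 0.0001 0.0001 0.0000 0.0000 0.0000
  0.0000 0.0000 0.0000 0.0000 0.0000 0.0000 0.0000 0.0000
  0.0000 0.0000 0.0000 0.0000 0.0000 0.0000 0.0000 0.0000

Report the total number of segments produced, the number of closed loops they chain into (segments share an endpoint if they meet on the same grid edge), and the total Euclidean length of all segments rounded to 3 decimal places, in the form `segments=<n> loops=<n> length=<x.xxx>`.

segments=6 loops=1 length=4.197

cell (2,2): code 0100 → (2.164,3.000)–(3.000,2.661)
cell (2,3): code 1100 → (2.574,4.000)–(2.164,3.000)
cell (2,4): code 1000 → (3.000,4.160)–(2.574,4.000)
cell (3,2): code 0010 → (3.000,2.661)–(3.364,3.000)
cell (3,3): code 0011 → (3.364,3.000)–(3.185,4.000)
cell (3,4): code 0001 → (3.185,4.000)–(3.000,4.160)
total: 6 segments, chained into 1 closed loop(s), length Σ = 4.196956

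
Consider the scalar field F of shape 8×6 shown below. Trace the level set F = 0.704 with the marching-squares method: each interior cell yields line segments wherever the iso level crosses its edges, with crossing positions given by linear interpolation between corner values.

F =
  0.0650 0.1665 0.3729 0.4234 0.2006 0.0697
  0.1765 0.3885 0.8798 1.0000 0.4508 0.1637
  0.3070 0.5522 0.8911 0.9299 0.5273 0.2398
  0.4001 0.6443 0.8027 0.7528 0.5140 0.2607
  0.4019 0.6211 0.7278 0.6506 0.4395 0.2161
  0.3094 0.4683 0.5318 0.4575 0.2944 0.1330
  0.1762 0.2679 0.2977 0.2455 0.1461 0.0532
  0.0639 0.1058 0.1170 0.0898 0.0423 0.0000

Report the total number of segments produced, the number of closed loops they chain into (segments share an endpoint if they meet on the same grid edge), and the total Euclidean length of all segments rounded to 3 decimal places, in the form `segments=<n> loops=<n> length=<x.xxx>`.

segments=12 loops=1 length=9.388

cell (0,1): code 0100 → (0.653,2.000)–(1.000,1.642)
cell (0,2): code 1100 → (0.487,3.000)–(0.653,2.000)
cell (0,3): code 1000 → (1.000,3.539)–(0.487,3.000)
cell (1,1): code 0110 → (1.000,1.642)–(2.000,1.448)
cell (1,3): code 1001 → (2.000,3.561)–(1.000,3.539)
cell (2,1): code 0110 → (2.000,1.448)–(3.000,1.377)
cell (2,3): code 1001 → (3.000,3.204)–(2.000,3.561)
cell (3,1): code 0110 → (3.000,1.377)–(4.000,1.777)
cell (3,2): code 1011 → (4.000,2.308)–(3.477,3.000)
cell (3,3): code 0001 → (3.477,3.000)–(3.000,3.204)
cell (4,1): code 0010 → (4.000,1.777)–(4.121,2.000)
cell (4,2): code 0001 → (4.121,2.000)–(4.000,2.308)
total: 12 segments, chained into 1 closed loop(s), length Σ = 9.388221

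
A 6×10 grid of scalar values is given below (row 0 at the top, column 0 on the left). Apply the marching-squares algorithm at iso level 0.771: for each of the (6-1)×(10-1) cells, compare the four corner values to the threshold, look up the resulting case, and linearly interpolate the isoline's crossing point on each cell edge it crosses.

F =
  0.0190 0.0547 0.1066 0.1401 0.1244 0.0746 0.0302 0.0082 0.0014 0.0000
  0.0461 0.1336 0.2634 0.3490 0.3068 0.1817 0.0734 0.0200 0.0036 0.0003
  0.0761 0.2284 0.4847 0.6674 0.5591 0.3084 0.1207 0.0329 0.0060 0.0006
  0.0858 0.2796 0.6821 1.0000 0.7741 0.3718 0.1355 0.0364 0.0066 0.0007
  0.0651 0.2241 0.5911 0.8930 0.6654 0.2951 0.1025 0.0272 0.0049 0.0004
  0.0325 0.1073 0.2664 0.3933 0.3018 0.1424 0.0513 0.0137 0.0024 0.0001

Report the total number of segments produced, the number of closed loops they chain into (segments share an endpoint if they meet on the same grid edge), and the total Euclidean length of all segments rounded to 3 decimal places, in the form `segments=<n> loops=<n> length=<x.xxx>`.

cell (2,2): code 0100 → (2.311,3.000)–(3.000,2.280)
cell (2,3): code 1100 → (2.986,4.000)–(2.311,3.000)
cell (2,4): code 1000 → (3.000,4.008)–(2.986,4.000)
cell (3,2): code 0110 → (3.000,2.280)–(4.000,2.596)
cell (3,3): code 1011 → (4.000,3.536)–(3.029,4.000)
cell (3,4): code 0001 → (3.029,4.000)–(3.000,4.008)
cell (4,2): code 0010 → (4.000,2.596)–(4.244,3.000)
cell (4,3): code 0001 → (4.244,3.000)–(4.000,3.536)
total: 8 segments, chained into 1 closed loop(s), length Σ = 5.434899

segments=8 loops=1 length=5.435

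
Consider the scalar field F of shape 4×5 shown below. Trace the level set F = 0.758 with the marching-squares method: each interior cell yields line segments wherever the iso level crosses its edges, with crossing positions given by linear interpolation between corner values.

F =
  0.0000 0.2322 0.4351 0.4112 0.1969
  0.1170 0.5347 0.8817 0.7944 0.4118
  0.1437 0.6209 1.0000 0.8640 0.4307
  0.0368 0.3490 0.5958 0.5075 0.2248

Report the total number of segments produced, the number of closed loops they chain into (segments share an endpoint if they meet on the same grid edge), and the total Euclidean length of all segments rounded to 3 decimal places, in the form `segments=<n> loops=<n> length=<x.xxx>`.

cell (0,1): code 0100 → (0.723,2.000)–(1.000,1.644)
cell (0,2): code 1100 → (0.905,3.000)–(0.723,2.000)
cell (0,3): code 1000 → (1.000,3.095)–(0.905,3.000)
cell (1,1): code 0110 → (1.000,1.644)–(2.000,1.362)
cell (1,3): code 1001 → (2.000,3.245)–(1.000,3.095)
cell (2,1): code 0010 → (2.000,1.362)–(2.599,2.000)
cell (2,2): code 0011 → (2.599,2.000)–(2.297,3.000)
cell (2,3): code 0001 → (2.297,3.000)–(2.000,3.245)
total: 8 segments, chained into 1 closed loop(s), length Σ = 5.957040

segments=8 loops=1 length=5.957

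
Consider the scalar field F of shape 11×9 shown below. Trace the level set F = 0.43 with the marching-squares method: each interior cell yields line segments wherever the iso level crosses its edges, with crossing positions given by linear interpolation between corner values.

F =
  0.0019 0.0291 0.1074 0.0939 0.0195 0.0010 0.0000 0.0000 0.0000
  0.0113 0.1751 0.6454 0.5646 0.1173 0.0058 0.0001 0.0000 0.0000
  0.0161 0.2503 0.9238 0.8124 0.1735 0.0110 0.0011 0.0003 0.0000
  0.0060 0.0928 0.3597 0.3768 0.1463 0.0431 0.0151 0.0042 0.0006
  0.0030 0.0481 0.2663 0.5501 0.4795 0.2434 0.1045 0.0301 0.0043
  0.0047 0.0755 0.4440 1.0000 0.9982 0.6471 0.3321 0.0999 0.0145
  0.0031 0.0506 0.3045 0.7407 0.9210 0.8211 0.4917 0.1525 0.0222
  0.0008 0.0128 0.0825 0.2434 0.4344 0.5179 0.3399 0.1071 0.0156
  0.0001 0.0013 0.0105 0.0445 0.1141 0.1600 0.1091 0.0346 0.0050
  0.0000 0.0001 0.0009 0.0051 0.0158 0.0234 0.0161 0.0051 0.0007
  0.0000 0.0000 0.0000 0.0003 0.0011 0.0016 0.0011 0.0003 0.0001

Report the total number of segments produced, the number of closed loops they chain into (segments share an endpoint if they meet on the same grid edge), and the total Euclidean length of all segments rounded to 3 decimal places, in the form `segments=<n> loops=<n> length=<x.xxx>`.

cell (0,1): code 0100 → (0.600,2.000)–(1.000,1.542)
cell (0,2): code 1100 → (0.714,3.000)–(0.600,2.000)
cell (0,3): code 1000 → (1.000,3.301)–(0.714,3.000)
cell (1,1): code 0110 → (1.000,1.542)–(2.000,1.267)
cell (1,3): code 1001 → (2.000,3.599)–(1.000,3.301)
cell (2,1): code 0010 → (2.000,1.267)–(2.875,2.000)
cell (2,2): code 0011 → (2.875,2.000)–(2.878,3.000)
cell (2,3): code 0001 → (2.878,3.000)–(2.000,3.599)
cell (3,2): code 0100 → (3.307,3.000)–(4.000,2.577)
cell (3,3): code 1100 → (3.851,4.000)–(3.307,3.000)
cell (3,4): code 1000 → (4.000,4.210)–(3.851,4.000)
cell (4,1): code 0100 → (4.921,2.000)–(5.000,1.962)
cell (4,2): code 1110 → (4.000,2.577)–(4.921,2.000)
cell (4,4): code 1101 → (4.462,5.000)–(4.000,4.210)
cell (4,5): code 1000 → (5.000,5.689)–(4.462,5.000)
cell (5,1): code 0010 → (5.000,1.962)–(5.100,2.000)
cell (5,2): code 0111 → (5.100,2.000)–(6.000,2.288)
cell (5,5): code 1101 → (5.613,6.000)–(5.000,5.689)
cell (5,6): code 1000 → (6.000,6.182)–(5.613,6.000)
cell (6,2): code 0010 → (6.000,2.288)–(6.625,3.000)
cell (6,3): code 0111 → (6.625,3.000)–(7.000,3.977)
cell (6,5): code 1011 → (7.000,5.494)–(6.406,6.000)
cell (6,6): code 0001 → (6.406,6.000)–(6.000,6.182)
cell (7,3): code 0010 → (7.000,3.977)–(7.014,4.000)
cell (7,4): code 0011 → (7.014,4.000)–(7.246,5.000)
cell (7,5): code 0001 → (7.246,5.000)–(7.000,5.494)
total: 26 segments, chained into 2 closed loop(s), length Σ = 19.477555

segments=26 loops=2 length=19.478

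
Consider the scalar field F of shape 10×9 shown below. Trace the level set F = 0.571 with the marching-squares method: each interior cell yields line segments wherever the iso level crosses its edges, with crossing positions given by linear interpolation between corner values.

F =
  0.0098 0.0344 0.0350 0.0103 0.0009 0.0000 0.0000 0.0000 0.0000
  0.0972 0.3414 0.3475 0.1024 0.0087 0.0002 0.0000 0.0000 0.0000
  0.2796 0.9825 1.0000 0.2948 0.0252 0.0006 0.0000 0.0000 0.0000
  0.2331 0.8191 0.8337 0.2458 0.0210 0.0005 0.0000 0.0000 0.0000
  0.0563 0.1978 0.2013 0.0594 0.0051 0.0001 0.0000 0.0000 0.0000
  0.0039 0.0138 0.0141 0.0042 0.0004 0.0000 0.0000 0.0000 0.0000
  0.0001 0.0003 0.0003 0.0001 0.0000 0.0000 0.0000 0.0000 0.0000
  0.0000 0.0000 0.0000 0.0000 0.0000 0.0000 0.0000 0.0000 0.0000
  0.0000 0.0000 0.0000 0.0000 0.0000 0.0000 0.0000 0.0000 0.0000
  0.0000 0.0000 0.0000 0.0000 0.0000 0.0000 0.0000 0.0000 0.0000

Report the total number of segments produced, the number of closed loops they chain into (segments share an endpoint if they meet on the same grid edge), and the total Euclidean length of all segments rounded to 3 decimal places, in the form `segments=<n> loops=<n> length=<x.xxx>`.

cell (1,0): code 0100 → (1.358,1.000)–(2.000,0.415)
cell (1,1): code 1100 → (1.343,2.000)–(1.358,1.000)
cell (1,2): code 1000 → (2.000,2.608)–(1.343,2.000)
cell (2,0): code 0110 → (2.000,0.415)–(3.000,0.577)
cell (2,2): code 1001 → (3.000,2.447)–(2.000,2.608)
cell (3,0): code 0010 → (3.000,0.577)–(3.399,1.000)
cell (3,1): code 0011 → (3.399,1.000)–(3.415,2.000)
cell (3,2): code 0001 → (3.415,2.000)–(3.000,2.447)
total: 8 segments, chained into 1 closed loop(s), length Σ = 6.982829

segments=8 loops=1 length=6.983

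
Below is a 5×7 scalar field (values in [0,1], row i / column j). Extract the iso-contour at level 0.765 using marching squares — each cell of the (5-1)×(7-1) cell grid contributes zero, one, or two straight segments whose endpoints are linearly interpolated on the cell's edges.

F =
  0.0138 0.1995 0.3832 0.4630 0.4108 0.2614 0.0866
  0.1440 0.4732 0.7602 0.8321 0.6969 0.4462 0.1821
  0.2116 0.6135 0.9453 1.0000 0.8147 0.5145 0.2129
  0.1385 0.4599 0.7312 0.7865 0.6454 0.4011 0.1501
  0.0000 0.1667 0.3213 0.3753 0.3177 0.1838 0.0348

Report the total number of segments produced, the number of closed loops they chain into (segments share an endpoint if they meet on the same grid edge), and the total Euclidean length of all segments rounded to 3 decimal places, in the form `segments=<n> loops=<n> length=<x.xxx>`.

segments=12 loops=1 length=7.514

cell (0,2): code 0100 → (0.818,3.000)–(1.000,2.067)
cell (0,3): code 1000 → (1.000,3.496)–(0.818,3.000)
cell (1,1): code 0100 → (1.026,2.000)–(2.000,1.457)
cell (1,2): code 1110 → (1.000,2.067)–(1.026,2.000)
cell (1,3): code 1101 → (1.578,4.000)–(1.000,3.496)
cell (1,4): code 1000 → (2.000,4.166)–(1.578,4.000)
cell (2,1): code 0010 → (2.000,1.457)–(2.842,2.000)
cell (2,2): code 0111 → (2.842,2.000)–(3.000,2.611)
cell (2,3): code 1011 → (3.000,3.152)–(2.294,4.000)
cell (2,4): code 0001 → (2.294,4.000)–(2.000,4.166)
cell (3,2): code 0010 → (3.000,2.611)–(3.052,3.000)
cell (3,3): code 0001 → (3.052,3.000)–(3.000,3.152)
total: 12 segments, chained into 1 closed loop(s), length Σ = 7.513641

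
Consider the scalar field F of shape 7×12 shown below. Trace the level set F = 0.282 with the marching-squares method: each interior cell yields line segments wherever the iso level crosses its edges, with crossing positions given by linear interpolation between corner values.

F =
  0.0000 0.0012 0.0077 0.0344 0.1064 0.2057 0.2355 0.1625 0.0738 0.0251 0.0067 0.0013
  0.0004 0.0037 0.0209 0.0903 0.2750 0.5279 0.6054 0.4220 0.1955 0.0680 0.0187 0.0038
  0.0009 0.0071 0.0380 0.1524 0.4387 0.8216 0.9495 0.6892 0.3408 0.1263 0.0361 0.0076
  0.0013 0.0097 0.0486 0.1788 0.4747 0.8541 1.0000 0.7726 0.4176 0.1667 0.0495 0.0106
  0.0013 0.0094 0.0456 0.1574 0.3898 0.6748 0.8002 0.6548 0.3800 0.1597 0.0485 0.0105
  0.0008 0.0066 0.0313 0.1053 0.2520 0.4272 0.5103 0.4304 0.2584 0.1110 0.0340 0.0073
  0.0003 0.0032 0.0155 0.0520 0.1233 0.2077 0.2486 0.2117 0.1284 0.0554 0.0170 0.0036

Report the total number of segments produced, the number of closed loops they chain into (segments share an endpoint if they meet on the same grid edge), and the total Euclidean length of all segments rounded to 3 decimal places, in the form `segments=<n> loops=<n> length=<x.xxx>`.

cell (0,4): code 0100 → (0.237,5.000)–(1.000,4.028)
cell (0,5): code 1100 → (0.126,6.000)–(0.237,5.000)
cell (0,6): code 1100 → (0.461,7.000)–(0.126,6.000)
cell (0,7): code 1000 → (1.000,7.618)–(0.461,7.000)
cell (1,3): code 0100 → (1.043,4.000)–(2.000,3.453)
cell (1,4): code 1110 → (1.000,4.028)–(1.043,4.000)
cell (1,7): code 1101 → (1.595,8.000)–(1.000,7.618)
cell (1,8): code 1000 → (2.000,8.274)–(1.595,8.000)
cell (2,3): code 0110 → (2.000,3.453)–(3.000,3.349)
cell (2,8): code 1001 → (3.000,8.540)–(2.000,8.274)
cell (3,3): code 0110 → (3.000,3.349)–(4.000,3.536)
cell (3,8): code 1001 → (4.000,8.445)–(3.000,8.540)
cell (4,3): code 0010 → (4.000,3.536)–(4.782,4.000)
cell (4,4): code 0111 → (4.782,4.000)–(5.000,4.171)
cell (4,7): code 1011 → (5.000,7.863)–(4.806,8.000)
cell (4,8): code 0001 → (4.806,8.000)–(4.000,8.445)
cell (5,4): code 0010 → (5.000,4.171)–(5.662,5.000)
cell (5,5): code 0011 → (5.662,5.000)–(5.872,6.000)
cell (5,6): code 0011 → (5.872,6.000)–(5.679,7.000)
cell (5,7): code 0001 → (5.679,7.000)–(5.000,7.863)
total: 20 segments, chained into 1 closed loop(s), length Σ = 17.072419

segments=20 loops=1 length=17.072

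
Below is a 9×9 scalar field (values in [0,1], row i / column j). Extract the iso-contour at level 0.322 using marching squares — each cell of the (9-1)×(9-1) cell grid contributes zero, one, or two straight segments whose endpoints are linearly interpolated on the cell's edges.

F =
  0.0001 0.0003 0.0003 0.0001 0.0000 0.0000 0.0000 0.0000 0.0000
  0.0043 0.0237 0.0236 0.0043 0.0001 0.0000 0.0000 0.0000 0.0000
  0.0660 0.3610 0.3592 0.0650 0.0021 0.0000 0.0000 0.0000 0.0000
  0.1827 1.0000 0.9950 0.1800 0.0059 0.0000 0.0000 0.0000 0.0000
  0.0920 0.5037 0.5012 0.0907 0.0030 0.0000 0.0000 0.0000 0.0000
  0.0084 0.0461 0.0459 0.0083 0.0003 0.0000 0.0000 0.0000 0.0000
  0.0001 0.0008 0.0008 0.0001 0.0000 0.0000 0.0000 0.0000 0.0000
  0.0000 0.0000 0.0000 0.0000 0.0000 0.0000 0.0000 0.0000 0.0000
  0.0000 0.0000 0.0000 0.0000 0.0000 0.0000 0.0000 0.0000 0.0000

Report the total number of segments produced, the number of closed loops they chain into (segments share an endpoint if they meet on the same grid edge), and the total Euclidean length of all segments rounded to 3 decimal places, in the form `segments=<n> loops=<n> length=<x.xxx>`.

cell (1,0): code 0100 → (1.884,1.000)–(2.000,0.868)
cell (1,1): code 1100 → (1.889,2.000)–(1.884,1.000)
cell (1,2): code 1000 → (2.000,2.126)–(1.889,2.000)
cell (2,0): code 0110 → (2.000,0.868)–(3.000,0.170)
cell (2,2): code 1001 → (3.000,2.826)–(2.000,2.126)
cell (3,0): code 0110 → (3.000,0.170)–(4.000,0.559)
cell (3,2): code 1001 → (4.000,2.437)–(3.000,2.826)
cell (4,0): code 0010 → (4.000,0.559)–(4.397,1.000)
cell (4,1): code 0011 → (4.397,1.000)–(4.394,2.000)
cell (4,2): code 0001 → (4.394,2.000)–(4.000,2.437)
total: 10 segments, chained into 1 closed loop(s), length Σ = 8.110450

segments=10 loops=1 length=8.110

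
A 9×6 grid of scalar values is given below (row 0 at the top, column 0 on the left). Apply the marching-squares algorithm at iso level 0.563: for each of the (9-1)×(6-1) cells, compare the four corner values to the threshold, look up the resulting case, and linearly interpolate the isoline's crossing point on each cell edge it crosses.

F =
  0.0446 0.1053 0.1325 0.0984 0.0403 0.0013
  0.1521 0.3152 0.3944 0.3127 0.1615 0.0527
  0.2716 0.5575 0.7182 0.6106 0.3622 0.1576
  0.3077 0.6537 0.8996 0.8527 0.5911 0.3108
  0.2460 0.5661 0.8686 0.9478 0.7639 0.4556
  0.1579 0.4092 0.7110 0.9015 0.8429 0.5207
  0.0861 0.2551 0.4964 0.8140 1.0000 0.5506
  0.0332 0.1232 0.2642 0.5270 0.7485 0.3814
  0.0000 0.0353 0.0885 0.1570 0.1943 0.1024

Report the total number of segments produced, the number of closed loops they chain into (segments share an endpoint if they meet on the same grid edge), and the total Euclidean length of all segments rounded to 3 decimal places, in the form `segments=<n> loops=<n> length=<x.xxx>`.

cell (1,1): code 0100 → (1.521,2.000)–(2.000,1.034)
cell (1,2): code 1100 → (1.840,3.000)–(1.521,2.000)
cell (1,3): code 1000 → (2.000,3.192)–(1.840,3.000)
cell (2,0): code 0100 → (2.057,1.000)–(3.000,0.738)
cell (2,1): code 1110 → (2.000,1.034)–(2.057,1.000)
cell (2,3): code 1101 → (2.877,4.000)–(2.000,3.192)
cell (2,4): code 1000 → (3.000,4.100)–(2.877,4.000)
cell (3,0): code 0110 → (3.000,0.738)–(4.000,0.990)
cell (3,4): code 1001 → (4.000,4.652)–(3.000,4.100)
cell (4,0): code 0010 → (4.000,0.990)–(4.020,1.000)
cell (4,1): code 0111 → (4.020,1.000)–(5.000,1.510)
cell (4,4): code 1001 → (5.000,4.869)–(4.000,4.652)
cell (5,1): code 0010 → (5.000,1.510)–(5.690,2.000)
cell (5,2): code 0111 → (5.690,2.000)–(6.000,2.210)
cell (5,4): code 1001 → (6.000,4.972)–(5.000,4.869)
cell (6,2): code 0010 → (6.000,2.210)–(6.875,3.000)
cell (6,3): code 0111 → (6.875,3.000)–(7.000,3.163)
cell (6,4): code 1001 → (7.000,4.505)–(6.000,4.972)
cell (7,3): code 0010 → (7.000,3.163)–(7.335,4.000)
cell (7,4): code 0001 → (7.335,4.000)–(7.000,4.505)
total: 20 segments, chained into 1 closed loop(s), length Σ = 15.319411

segments=20 loops=1 length=15.319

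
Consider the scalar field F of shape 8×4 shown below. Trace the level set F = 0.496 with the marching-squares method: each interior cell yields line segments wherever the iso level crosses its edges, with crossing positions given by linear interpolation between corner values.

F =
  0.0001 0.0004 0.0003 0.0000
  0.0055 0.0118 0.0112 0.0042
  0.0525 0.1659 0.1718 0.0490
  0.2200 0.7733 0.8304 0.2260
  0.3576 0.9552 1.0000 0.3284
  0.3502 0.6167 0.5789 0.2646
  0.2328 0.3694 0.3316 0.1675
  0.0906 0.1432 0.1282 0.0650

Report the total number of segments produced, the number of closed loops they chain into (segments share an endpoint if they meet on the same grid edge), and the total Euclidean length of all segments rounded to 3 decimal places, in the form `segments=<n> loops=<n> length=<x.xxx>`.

cell (2,0): code 0100 → (2.543,1.000)–(3.000,0.499)
cell (2,1): code 1100 → (2.492,2.000)–(2.543,1.000)
cell (2,2): code 1000 → (3.000,2.553)–(2.492,2.000)
cell (3,0): code 0110 → (3.000,0.499)–(4.000,0.232)
cell (3,2): code 1001 → (4.000,2.750)–(3.000,2.553)
cell (4,0): code 0110 → (4.000,0.232)–(5.000,0.547)
cell (4,2): code 1001 → (5.000,2.264)–(4.000,2.750)
cell (5,0): code 0010 → (5.000,0.547)–(5.488,1.000)
cell (5,1): code 0011 → (5.488,1.000)–(5.335,2.000)
cell (5,2): code 0001 → (5.335,2.000)–(5.000,2.264)
total: 10 segments, chained into 1 closed loop(s), length Σ = 8.749269

segments=10 loops=1 length=8.749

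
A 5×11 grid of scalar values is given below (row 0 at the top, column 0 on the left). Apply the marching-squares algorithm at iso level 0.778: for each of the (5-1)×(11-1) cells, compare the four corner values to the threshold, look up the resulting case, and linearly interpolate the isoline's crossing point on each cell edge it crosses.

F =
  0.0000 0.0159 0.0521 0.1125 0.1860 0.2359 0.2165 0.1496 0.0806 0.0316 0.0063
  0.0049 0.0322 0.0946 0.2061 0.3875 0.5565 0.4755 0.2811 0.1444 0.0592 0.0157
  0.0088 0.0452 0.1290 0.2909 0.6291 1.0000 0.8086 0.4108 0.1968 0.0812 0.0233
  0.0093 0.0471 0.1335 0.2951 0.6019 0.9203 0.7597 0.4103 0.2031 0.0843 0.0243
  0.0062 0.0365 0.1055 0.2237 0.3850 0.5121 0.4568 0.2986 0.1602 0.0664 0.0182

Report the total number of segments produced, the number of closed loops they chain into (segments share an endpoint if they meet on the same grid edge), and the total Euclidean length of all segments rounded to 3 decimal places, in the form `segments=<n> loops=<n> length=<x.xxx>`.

segments=8 loops=1 length=5.532

cell (1,4): code 0100 → (1.499,5.000)–(2.000,4.401)
cell (1,5): code 1100 → (1.908,6.000)–(1.499,5.000)
cell (1,6): code 1000 → (2.000,6.077)–(1.908,6.000)
cell (2,4): code 0110 → (2.000,4.401)–(3.000,4.553)
cell (2,5): code 1011 → (3.000,5.886)–(2.626,6.000)
cell (2,6): code 0001 → (2.626,6.000)–(2.000,6.077)
cell (3,4): code 0010 → (3.000,4.553)–(3.349,5.000)
cell (3,5): code 0001 → (3.349,5.000)–(3.000,5.886)
total: 8 segments, chained into 1 closed loop(s), length Σ = 5.532446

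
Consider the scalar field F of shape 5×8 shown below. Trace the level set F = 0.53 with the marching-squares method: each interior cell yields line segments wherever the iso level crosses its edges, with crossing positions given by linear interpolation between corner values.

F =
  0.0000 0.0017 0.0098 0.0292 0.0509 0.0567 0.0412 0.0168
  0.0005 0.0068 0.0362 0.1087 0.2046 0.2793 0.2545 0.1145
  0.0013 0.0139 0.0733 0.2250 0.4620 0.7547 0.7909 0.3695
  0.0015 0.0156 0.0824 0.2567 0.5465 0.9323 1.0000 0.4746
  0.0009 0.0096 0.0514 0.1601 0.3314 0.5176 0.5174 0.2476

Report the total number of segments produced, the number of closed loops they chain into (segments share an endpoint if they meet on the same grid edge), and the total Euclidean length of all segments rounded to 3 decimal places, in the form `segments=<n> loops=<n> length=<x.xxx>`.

cell (1,4): code 0100 → (1.527,5.000)–(2.000,4.232)
cell (1,5): code 1100 → (1.514,6.000)–(1.527,5.000)
cell (1,6): code 1000 → (2.000,6.619)–(1.514,6.000)
cell (2,3): code 0100 → (2.805,4.000)–(3.000,3.943)
cell (2,4): code 1110 → (2.000,4.232)–(2.805,4.000)
cell (2,6): code 1001 → (3.000,6.895)–(2.000,6.619)
cell (3,3): code 0010 → (3.000,3.943)–(3.077,4.000)
cell (3,4): code 0011 → (3.077,4.000)–(3.970,5.000)
cell (3,5): code 0011 → (3.970,5.000)–(3.974,6.000)
cell (3,6): code 0001 → (3.974,6.000)–(3.000,6.895)
total: 10 segments, chained into 1 closed loop(s), length Σ = 8.526047

segments=10 loops=1 length=8.526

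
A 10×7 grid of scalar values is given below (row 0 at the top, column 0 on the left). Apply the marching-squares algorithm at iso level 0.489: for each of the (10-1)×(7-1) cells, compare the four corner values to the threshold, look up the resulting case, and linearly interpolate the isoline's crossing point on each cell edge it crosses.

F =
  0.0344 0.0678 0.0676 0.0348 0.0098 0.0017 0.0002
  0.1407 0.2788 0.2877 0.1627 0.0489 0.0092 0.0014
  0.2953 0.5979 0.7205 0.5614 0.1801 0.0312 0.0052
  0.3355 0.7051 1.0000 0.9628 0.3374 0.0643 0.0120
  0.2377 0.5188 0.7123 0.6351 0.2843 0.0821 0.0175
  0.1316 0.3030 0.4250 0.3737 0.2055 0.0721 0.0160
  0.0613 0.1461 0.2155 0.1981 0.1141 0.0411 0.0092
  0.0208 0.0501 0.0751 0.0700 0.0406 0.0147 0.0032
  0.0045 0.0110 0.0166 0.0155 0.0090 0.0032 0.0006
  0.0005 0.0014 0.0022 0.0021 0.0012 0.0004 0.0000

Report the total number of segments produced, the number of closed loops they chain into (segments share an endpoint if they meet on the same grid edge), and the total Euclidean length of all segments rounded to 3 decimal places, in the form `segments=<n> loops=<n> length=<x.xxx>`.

cell (1,0): code 0100 → (1.659,1.000)–(2.000,0.640)
cell (1,1): code 1100 → (1.465,2.000)–(1.659,1.000)
cell (1,2): code 1100 → (1.818,3.000)–(1.465,2.000)
cell (1,3): code 1000 → (2.000,3.190)–(1.818,3.000)
cell (2,0): code 0110 → (2.000,0.640)–(3.000,0.415)
cell (2,3): code 1001 → (3.000,3.758)–(2.000,3.190)
cell (3,0): code 0110 → (3.000,0.415)–(4.000,0.894)
cell (3,3): code 1001 → (4.000,3.416)–(3.000,3.758)
cell (4,0): code 0010 → (4.000,0.894)–(4.138,1.000)
cell (4,1): code 0011 → (4.138,1.000)–(4.777,2.000)
cell (4,2): code 0011 → (4.777,2.000)–(4.559,3.000)
cell (4,3): code 0001 → (4.559,3.000)–(4.000,3.416)
total: 12 segments, chained into 1 closed loop(s), length Σ = 10.259428

segments=12 loops=1 length=10.259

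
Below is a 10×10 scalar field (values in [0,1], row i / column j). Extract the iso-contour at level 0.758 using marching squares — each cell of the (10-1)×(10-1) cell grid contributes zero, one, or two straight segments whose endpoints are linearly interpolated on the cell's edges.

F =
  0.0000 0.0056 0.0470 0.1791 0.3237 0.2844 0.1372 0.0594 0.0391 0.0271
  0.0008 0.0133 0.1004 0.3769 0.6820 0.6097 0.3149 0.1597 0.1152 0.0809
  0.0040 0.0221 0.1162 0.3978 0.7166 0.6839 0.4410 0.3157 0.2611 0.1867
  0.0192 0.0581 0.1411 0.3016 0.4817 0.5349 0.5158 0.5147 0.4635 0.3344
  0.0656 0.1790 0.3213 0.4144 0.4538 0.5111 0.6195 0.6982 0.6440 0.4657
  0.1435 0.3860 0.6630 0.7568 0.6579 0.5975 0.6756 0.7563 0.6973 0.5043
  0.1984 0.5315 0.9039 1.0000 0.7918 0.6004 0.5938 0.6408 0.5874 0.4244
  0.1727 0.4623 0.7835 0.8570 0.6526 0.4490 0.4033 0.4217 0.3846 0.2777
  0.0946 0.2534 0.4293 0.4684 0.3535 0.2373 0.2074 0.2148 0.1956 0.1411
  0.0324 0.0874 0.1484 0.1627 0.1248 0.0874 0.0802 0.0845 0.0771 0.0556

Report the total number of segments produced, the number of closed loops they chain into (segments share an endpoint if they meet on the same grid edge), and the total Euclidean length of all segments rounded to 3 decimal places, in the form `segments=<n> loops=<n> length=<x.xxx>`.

cell (5,1): code 0100 → (5.394,2.000)–(6.000,1.608)
cell (5,2): code 1100 → (5.005,3.000)–(5.394,2.000)
cell (5,3): code 1100 → (5.748,4.000)–(5.005,3.000)
cell (5,4): code 1000 → (6.000,4.177)–(5.748,4.000)
cell (6,1): code 0110 → (6.000,1.608)–(7.000,1.921)
cell (6,3): code 1011 → (7.000,3.484)–(6.243,4.000)
cell (6,4): code 0001 → (6.243,4.000)–(6.000,4.177)
cell (7,1): code 0010 → (7.000,1.921)–(7.072,2.000)
cell (7,2): code 0011 → (7.072,2.000)–(7.255,3.000)
cell (7,3): code 0001 → (7.255,3.000)–(7.000,3.484)
total: 10 segments, chained into 1 closed loop(s), length Σ = 7.283120

segments=10 loops=1 length=7.283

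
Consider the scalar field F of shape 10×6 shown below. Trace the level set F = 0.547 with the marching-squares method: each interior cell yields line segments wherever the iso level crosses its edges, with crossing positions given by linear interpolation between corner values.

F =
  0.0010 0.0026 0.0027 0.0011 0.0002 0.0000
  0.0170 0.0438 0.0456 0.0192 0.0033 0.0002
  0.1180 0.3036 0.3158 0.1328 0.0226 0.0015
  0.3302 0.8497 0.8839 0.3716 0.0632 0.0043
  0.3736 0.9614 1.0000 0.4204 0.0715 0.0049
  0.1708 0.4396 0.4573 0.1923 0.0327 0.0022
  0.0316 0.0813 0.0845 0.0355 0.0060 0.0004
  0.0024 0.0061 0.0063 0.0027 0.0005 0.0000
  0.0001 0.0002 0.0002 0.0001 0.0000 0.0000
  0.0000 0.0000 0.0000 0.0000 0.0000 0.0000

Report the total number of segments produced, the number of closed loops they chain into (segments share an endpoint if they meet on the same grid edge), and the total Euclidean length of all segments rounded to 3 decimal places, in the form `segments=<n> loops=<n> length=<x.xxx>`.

segments=8 loops=1 length=7.912

cell (2,0): code 0100 → (2.446,1.000)–(3.000,0.417)
cell (2,1): code 1100 → (2.407,2.000)–(2.446,1.000)
cell (2,2): code 1000 → (3.000,2.658)–(2.407,2.000)
cell (3,0): code 0110 → (3.000,0.417)–(4.000,0.295)
cell (3,2): code 1001 → (4.000,2.782)–(3.000,2.658)
cell (4,0): code 0010 → (4.000,0.295)–(4.794,1.000)
cell (4,1): code 0011 → (4.794,1.000)–(4.835,2.000)
cell (4,2): code 0001 → (4.835,2.000)–(4.000,2.782)
total: 8 segments, chained into 1 closed loop(s), length Σ = 7.911868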